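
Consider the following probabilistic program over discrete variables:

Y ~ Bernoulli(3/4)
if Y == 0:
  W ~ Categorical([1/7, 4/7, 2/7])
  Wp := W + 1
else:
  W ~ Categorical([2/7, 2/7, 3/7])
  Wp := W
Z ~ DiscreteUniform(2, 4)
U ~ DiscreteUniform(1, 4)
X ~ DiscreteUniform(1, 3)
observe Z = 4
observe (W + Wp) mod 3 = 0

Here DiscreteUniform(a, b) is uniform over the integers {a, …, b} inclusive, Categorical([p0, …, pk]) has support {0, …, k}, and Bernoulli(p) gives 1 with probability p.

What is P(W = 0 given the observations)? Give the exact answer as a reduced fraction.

P(W = 0 | obs) = 3/5

Enumerate traces; 24 have nonzero weight after conditioning:
  (Y=0, W=1, Z=4, U=1, X=1) weight 1/252
  (Y=0, W=1, Z=4, U=1, X=2) weight 1/252
  (Y=0, W=1, Z=4, U=1, X=3) weight 1/252
  (Y=0, W=1, Z=4, U=2, X=1) weight 1/252
  (Y=0, W=1, Z=4, U=2, X=2) weight 1/252
  (Y=0, W=1, Z=4, U=2, X=3) weight 1/252
  (Y=0, W=1, Z=4, U=3, X=1) weight 1/252
  (Y=0, W=1, Z=4, U=3, X=2) weight 1/252
  (Y=1, W=0, Z=4, U=1, X=1) weight 1/168
  … 15 more
Group by W:
  weight(W=0) = 1/14
  weight(W=1) = 1/21
Total weight = 1/14 + 1/21 = 5/42
P(W=0 | obs) = 1/14 / 5/42 = 3/5
P(W=1 | obs) = 1/21 / 5/42 = 2/5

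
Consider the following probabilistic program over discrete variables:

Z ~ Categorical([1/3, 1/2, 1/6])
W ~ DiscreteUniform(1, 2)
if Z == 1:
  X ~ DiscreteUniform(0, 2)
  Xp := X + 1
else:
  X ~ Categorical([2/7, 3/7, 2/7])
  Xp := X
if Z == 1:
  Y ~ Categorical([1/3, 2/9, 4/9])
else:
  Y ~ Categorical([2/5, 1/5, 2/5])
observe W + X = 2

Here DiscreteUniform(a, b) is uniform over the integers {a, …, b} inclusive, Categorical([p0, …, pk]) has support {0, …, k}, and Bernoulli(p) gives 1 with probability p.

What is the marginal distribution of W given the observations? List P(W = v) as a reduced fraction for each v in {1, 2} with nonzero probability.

Enumerate traces; 18 have nonzero weight after conditioning:
  (Z=0, W=1, X=1, Y=0) weight 1/35
  (Z=0, W=1, X=1, Y=1) weight 1/70
  (Z=0, W=1, X=1, Y=2) weight 1/35
  (Z=0, W=2, X=0, Y=0) weight 2/105
  (Z=0, W=2, X=0, Y=1) weight 1/105
  (Z=0, W=2, X=0, Y=2) weight 2/105
  (Z=1, W=1, X=1, Y=0) weight 1/36
  (Z=1, W=1, X=1, Y=1) weight 1/54
  … 10 more
Group by W:
  weight(W=1) = 4/21
  weight(W=2) = 13/84
Total weight = 4/21 + 13/84 = 29/84
P(W=1 | obs) = 4/21 / 29/84 = 16/29
P(W=2 | obs) = 13/84 / 29/84 = 13/29

P(W=1) = 16/29, P(W=2) = 13/29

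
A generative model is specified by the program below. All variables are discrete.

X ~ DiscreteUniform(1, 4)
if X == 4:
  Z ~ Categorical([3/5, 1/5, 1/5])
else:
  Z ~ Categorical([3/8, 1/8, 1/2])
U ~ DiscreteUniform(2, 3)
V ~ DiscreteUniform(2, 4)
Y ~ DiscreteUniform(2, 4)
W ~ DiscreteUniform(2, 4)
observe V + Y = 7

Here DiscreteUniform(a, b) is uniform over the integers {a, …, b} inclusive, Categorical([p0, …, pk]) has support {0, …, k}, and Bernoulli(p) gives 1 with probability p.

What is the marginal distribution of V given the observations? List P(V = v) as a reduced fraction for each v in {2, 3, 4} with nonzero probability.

Enumerate traces; 144 have nonzero weight after conditioning:
  (X=1, Z=0, U=2, V=3, Y=4, W=2) weight 1/576
  (X=1, Z=0, U=2, V=3, Y=4, W=3) weight 1/576
  (X=1, Z=0, U=2, V=3, Y=4, W=4) weight 1/576
  (X=1, Z=0, U=2, V=4, Y=3, W=2) weight 1/576
  (X=1, Z=0, U=2, V=4, Y=3, W=3) weight 1/576
  (X=1, Z=0, U=2, V=4, Y=3, W=4) weight 1/576
  (X=1, Z=0, U=3, V=3, Y=4, W=2) weight 1/576
  (X=1, Z=0, U=3, V=3, Y=4, W=3) weight 1/576
  … 136 more
Group by V:
  weight(V=3) = 1/9
  weight(V=4) = 1/9
Total weight = 1/9 + 1/9 = 2/9
P(V=3 | obs) = 1/9 / 2/9 = 1/2
P(V=4 | obs) = 1/9 / 2/9 = 1/2

P(V=3) = 1/2, P(V=4) = 1/2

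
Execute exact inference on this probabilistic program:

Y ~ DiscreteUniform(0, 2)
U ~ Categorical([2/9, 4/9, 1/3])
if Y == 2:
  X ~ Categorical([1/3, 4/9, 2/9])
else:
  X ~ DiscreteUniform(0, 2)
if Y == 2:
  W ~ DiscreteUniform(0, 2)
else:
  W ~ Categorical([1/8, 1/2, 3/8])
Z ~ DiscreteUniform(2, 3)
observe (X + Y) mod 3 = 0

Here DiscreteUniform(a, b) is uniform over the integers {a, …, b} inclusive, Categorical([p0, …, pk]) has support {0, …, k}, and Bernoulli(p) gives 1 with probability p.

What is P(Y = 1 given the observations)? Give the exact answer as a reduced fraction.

P(Y = 1 | obs) = 3/10

Enumerate traces; 54 have nonzero weight after conditioning:
  (Y=0, U=0, X=0, W=0, Z=2) weight 1/648
  (Y=0, U=0, X=0, W=0, Z=3) weight 1/648
  (Y=0, U=0, X=0, W=1, Z=2) weight 1/162
  (Y=0, U=0, X=0, W=1, Z=3) weight 1/162
  (Y=0, U=0, X=0, W=2, Z=2) weight 1/216
  (Y=0, U=0, X=0, W=2, Z=3) weight 1/216
  (Y=0, U=1, X=0, W=0, Z=2) weight 1/324
  (Y=0, U=1, X=0, W=0, Z=3) weight 1/324
  (Y=1, U=0, X=2, W=0, Z=2) weight 1/648
  (Y=2, U=0, X=1, W=0, Z=2) weight 4/729
  … 44 more
Group by Y:
  weight(Y=0) = 1/9
  weight(Y=1) = 1/9
  weight(Y=2) = 4/27
Total weight = 1/9 + 1/9 + 4/27 = 10/27
P(Y=0 | obs) = 1/9 / 10/27 = 3/10
P(Y=1 | obs) = 1/9 / 10/27 = 3/10
P(Y=2 | obs) = 4/27 / 10/27 = 2/5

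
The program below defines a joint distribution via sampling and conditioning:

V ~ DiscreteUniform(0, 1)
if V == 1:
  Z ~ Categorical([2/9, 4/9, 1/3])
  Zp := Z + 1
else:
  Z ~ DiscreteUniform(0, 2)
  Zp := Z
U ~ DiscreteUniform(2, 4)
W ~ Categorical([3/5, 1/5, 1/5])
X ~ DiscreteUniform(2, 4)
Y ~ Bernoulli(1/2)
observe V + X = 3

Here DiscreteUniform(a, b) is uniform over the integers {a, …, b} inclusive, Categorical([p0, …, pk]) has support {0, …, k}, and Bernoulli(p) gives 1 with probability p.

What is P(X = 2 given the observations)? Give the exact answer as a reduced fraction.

P(X = 2 | obs) = 1/2

Enumerate traces; 108 have nonzero weight after conditioning:
  (V=0, Z=0, U=2, W=0, X=3, Y=0) weight 1/180
  (V=0, Z=0, U=2, W=0, X=3, Y=1) weight 1/180
  (V=0, Z=0, U=2, W=1, X=3, Y=0) weight 1/540
  (V=0, Z=0, U=2, W=1, X=3, Y=1) weight 1/540
  (V=0, Z=0, U=2, W=2, X=3, Y=0) weight 1/540
  (V=0, Z=0, U=2, W=2, X=3, Y=1) weight 1/540
  (V=0, Z=0, U=3, W=0, X=3, Y=0) weight 1/180
  (V=0, Z=0, U=3, W=0, X=3, Y=1) weight 1/180
  (V=1, Z=0, U=2, W=0, X=2, Y=0) weight 1/270
  … 99 more
Group by X:
  weight(X=2) = 1/6
  weight(X=3) = 1/6
Total weight = 1/6 + 1/6 = 1/3
P(X=2 | obs) = 1/6 / 1/3 = 1/2
P(X=3 | obs) = 1/6 / 1/3 = 1/2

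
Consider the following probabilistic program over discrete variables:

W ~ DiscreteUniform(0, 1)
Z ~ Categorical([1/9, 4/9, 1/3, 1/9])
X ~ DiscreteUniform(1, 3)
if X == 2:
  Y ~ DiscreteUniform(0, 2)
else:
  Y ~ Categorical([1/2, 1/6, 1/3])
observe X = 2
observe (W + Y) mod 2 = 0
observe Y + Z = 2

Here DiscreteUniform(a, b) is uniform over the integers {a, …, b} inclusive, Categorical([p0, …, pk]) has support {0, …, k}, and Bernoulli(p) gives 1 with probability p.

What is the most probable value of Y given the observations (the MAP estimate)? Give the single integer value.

argmax_v P(Y = v | obs) = 1

Enumerate traces; 3 have nonzero weight after conditioning:
  (W=0, Z=0, X=2, Y=2) weight 1/162
  (W=0, Z=2, X=2, Y=0) weight 1/54
  (W=1, Z=1, X=2, Y=1) weight 2/81
Group by Y:
  weight(Y=0) = 1/54
  weight(Y=1) = 2/81
  weight(Y=2) = 1/162
Total weight = 1/54 + 2/81 + 1/162 = 4/81
P(Y=0 | obs) = 1/54 / 4/81 = 3/8
P(Y=1 | obs) = 2/81 / 4/81 = 1/2
P(Y=2 | obs) = 1/162 / 4/81 = 1/8
argmax = 1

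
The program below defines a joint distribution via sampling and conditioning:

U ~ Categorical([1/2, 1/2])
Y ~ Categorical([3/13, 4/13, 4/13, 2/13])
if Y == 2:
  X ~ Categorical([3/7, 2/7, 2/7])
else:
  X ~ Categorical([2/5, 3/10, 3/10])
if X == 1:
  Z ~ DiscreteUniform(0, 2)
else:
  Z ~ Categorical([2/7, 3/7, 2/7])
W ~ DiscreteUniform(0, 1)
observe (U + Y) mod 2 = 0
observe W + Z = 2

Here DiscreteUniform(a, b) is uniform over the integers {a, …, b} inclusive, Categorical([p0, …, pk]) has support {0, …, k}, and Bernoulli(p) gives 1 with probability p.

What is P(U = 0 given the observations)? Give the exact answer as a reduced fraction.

P(U = 0 | obs) = 7207/13381

Enumerate traces; 24 have nonzero weight after conditioning:
  (U=0, Y=0, X=0, Z=1, W=1) weight 9/910
  (U=0, Y=0, X=0, Z=2, W=0) weight 3/455
  (U=0, Y=0, X=1, Z=1, W=1) weight 3/520
  (U=0, Y=0, X=1, Z=2, W=0) weight 3/520
  (U=0, Y=0, X=2, Z=1, W=1) weight 27/3640
  (U=0, Y=0, X=2, Z=2, W=0) weight 9/1820
  (U=0, Y=2, X=0, Z=1, W=1) weight 9/637
  (U=0, Y=2, X=0, Z=2, W=0) weight 6/637
  (U=1, Y=1, X=0, Z=1, W=1) weight 6/455
  … 15 more
Group by U:
  weight(U=0) = 7207/76440
  weight(U=1) = 21/260
Total weight = 7207/76440 + 21/260 = 13381/76440
P(U=0 | obs) = 7207/76440 / 13381/76440 = 7207/13381
P(U=1 | obs) = 21/260 / 13381/76440 = 6174/13381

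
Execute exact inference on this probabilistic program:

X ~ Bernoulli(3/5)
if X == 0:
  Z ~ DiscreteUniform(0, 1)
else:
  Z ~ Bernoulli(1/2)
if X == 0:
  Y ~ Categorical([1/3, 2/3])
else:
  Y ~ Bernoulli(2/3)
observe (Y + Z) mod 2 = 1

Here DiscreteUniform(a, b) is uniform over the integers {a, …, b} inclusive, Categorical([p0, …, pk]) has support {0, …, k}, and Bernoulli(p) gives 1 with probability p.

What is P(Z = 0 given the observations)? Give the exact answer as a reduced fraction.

Enumerate traces; 4 have nonzero weight after conditioning:
  (X=0, Z=0, Y=1) weight 2/15
  (X=0, Z=1, Y=0) weight 1/15
  (X=1, Z=0, Y=1) weight 1/5
  (X=1, Z=1, Y=0) weight 1/10
Group by Z:
  weight(Z=0) = 1/3
  weight(Z=1) = 1/6
Total weight = 1/3 + 1/6 = 1/2
P(Z=0 | obs) = 1/3 / 1/2 = 2/3
P(Z=1 | obs) = 1/6 / 1/2 = 1/3

P(Z = 0 | obs) = 2/3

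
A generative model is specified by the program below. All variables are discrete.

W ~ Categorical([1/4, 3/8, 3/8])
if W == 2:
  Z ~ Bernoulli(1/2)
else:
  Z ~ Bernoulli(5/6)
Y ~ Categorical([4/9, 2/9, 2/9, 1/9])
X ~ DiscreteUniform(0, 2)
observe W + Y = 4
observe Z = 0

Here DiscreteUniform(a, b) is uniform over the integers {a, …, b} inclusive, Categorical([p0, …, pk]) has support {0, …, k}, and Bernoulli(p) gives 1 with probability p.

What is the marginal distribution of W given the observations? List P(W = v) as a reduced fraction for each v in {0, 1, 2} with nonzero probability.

Enumerate traces; 6 have nonzero weight after conditioning:
  (W=1, Z=0, Y=3, X=0) weight 1/432
  (W=1, Z=0, Y=3, X=1) weight 1/432
  (W=1, Z=0, Y=3, X=2) weight 1/432
  (W=2, Z=0, Y=2, X=0) weight 1/72
  (W=2, Z=0, Y=2, X=1) weight 1/72
  (W=2, Z=0, Y=2, X=2) weight 1/72
Group by W:
  weight(W=1) = 1/144
  weight(W=2) = 1/24
Total weight = 1/144 + 1/24 = 7/144
P(W=1 | obs) = 1/144 / 7/144 = 1/7
P(W=2 | obs) = 1/24 / 7/144 = 6/7

P(W=1) = 1/7, P(W=2) = 6/7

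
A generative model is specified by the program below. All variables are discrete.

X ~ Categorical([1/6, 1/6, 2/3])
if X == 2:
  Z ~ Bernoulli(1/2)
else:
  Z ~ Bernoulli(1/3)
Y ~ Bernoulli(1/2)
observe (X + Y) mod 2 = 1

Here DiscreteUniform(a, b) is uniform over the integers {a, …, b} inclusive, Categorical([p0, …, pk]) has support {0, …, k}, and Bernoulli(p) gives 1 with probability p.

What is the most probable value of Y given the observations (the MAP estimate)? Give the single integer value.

argmax_v P(Y = v | obs) = 1

Enumerate traces; 6 have nonzero weight after conditioning:
  (X=0, Z=0, Y=1) weight 1/18
  (X=0, Z=1, Y=1) weight 1/36
  (X=1, Z=0, Y=0) weight 1/18
  (X=1, Z=1, Y=0) weight 1/36
  (X=2, Z=0, Y=1) weight 1/6
  (X=2, Z=1, Y=1) weight 1/6
Group by Y:
  weight(Y=0) = 1/12
  weight(Y=1) = 5/12
Total weight = 1/12 + 5/12 = 1/2
P(Y=0 | obs) = 1/12 / 1/2 = 1/6
P(Y=1 | obs) = 5/12 / 1/2 = 5/6
argmax = 1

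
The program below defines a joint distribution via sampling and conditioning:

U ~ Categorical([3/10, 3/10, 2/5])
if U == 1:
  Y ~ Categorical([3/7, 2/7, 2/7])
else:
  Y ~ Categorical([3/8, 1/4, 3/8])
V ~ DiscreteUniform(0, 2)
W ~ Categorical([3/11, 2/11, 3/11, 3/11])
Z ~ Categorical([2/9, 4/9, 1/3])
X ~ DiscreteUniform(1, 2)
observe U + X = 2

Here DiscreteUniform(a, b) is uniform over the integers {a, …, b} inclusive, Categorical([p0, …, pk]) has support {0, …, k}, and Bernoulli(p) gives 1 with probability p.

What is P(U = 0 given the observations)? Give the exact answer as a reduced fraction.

P(U = 0 | obs) = 1/2

Enumerate traces; 216 have nonzero weight after conditioning:
  (U=0, Y=0, V=0, W=0, Z=0, X=2) weight 1/880
  (U=0, Y=0, V=0, W=0, Z=1, X=2) weight 1/440
  (U=0, Y=0, V=0, W=0, Z=2, X=2) weight 3/1760
  (U=0, Y=0, V=0, W=1, Z=0, X=2) weight 1/1320
  (U=0, Y=0, V=0, W=1, Z=1, X=2) weight 1/660
  (U=0, Y=0, V=0, W=1, Z=2, X=2) weight 1/880
  (U=0, Y=0, V=0, W=2, Z=0, X=2) weight 1/880
  (U=0, Y=0, V=0, W=2, Z=1, X=2) weight 1/440
  (U=1, Y=0, V=0, W=0, Z=0, X=1) weight 1/770
  … 207 more
Group by U:
  weight(U=0) = 3/20
  weight(U=1) = 3/20
Total weight = 3/20 + 3/20 = 3/10
P(U=0 | obs) = 3/20 / 3/10 = 1/2
P(U=1 | obs) = 3/20 / 3/10 = 1/2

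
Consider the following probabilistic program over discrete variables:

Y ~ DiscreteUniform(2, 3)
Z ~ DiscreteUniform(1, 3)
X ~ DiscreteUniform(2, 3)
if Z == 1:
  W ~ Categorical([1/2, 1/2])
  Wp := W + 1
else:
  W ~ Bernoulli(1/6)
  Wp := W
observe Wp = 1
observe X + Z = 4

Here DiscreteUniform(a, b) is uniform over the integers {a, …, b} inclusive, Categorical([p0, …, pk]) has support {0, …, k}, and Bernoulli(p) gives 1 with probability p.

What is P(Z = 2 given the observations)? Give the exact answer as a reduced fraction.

Enumerate traces; 4 have nonzero weight after conditioning:
  (Y=2, Z=1, X=3, W=0) weight 1/24
  (Y=2, Z=2, X=2, W=1) weight 1/72
  (Y=3, Z=1, X=3, W=0) weight 1/24
  (Y=3, Z=2, X=2, W=1) weight 1/72
Group by Z:
  weight(Z=1) = 1/12
  weight(Z=2) = 1/36
Total weight = 1/12 + 1/36 = 1/9
P(Z=1 | obs) = 1/12 / 1/9 = 3/4
P(Z=2 | obs) = 1/36 / 1/9 = 1/4

P(Z = 2 | obs) = 1/4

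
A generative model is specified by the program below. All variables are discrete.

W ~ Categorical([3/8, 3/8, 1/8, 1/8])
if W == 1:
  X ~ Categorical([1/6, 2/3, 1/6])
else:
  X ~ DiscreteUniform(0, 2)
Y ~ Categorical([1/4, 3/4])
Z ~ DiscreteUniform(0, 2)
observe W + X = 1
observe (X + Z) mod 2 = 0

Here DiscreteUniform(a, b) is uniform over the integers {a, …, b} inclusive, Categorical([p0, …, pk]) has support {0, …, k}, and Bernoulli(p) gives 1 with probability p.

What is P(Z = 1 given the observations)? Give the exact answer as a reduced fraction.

Enumerate traces; 6 have nonzero weight after conditioning:
  (W=0, X=1, Y=0, Z=1) weight 1/96
  (W=0, X=1, Y=1, Z=1) weight 1/32
  (W=1, X=0, Y=0, Z=0) weight 1/192
  (W=1, X=0, Y=0, Z=2) weight 1/192
  (W=1, X=0, Y=1, Z=0) weight 1/64
  (W=1, X=0, Y=1, Z=2) weight 1/64
Group by Z:
  weight(Z=0) = 1/48
  weight(Z=1) = 1/24
  weight(Z=2) = 1/48
Total weight = 1/48 + 1/24 + 1/48 = 1/12
P(Z=0 | obs) = 1/48 / 1/12 = 1/4
P(Z=1 | obs) = 1/24 / 1/12 = 1/2
P(Z=2 | obs) = 1/48 / 1/12 = 1/4

P(Z = 1 | obs) = 1/2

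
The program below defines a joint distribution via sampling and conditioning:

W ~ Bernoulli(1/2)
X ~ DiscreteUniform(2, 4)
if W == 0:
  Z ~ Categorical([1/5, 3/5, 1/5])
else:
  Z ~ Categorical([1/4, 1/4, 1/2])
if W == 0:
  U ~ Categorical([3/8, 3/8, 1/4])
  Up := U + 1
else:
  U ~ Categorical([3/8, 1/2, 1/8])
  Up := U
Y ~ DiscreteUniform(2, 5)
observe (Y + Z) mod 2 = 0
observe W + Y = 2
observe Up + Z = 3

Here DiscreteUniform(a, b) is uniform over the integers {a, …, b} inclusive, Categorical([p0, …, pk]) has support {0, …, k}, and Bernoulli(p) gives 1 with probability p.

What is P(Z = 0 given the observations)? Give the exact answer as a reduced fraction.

P(Z = 0 | obs) = 2/5

Enumerate traces; 6 have nonzero weight after conditioning:
  (W=0, X=2, Z=0, U=2, Y=2) weight 1/480
  (W=0, X=2, Z=2, U=0, Y=2) weight 1/320
  (W=0, X=3, Z=0, U=2, Y=2) weight 1/480
  (W=0, X=3, Z=2, U=0, Y=2) weight 1/320
  (W=0, X=4, Z=0, U=2, Y=2) weight 1/480
  (W=0, X=4, Z=2, U=0, Y=2) weight 1/320
Group by Z:
  weight(Z=0) = 1/160
  weight(Z=2) = 3/320
Total weight = 1/160 + 3/320 = 1/64
P(Z=0 | obs) = 1/160 / 1/64 = 2/5
P(Z=2 | obs) = 3/320 / 1/64 = 3/5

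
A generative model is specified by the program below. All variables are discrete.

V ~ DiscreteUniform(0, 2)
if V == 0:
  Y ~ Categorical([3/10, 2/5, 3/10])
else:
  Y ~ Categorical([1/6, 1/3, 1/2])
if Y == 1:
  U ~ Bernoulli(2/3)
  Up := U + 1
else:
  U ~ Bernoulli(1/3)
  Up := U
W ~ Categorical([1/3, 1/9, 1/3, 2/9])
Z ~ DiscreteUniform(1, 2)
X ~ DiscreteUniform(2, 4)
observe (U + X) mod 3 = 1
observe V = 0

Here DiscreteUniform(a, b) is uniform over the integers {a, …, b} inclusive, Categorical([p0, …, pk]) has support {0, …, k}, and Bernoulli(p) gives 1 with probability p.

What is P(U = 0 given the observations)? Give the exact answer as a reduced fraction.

Enumerate traces; 48 have nonzero weight after conditioning:
  (V=0, Y=0, U=0, W=0, Z=1, X=4) weight 1/270
  (V=0, Y=0, U=0, W=0, Z=2, X=4) weight 1/270
  (V=0, Y=0, U=0, W=1, Z=1, X=4) weight 1/810
  (V=0, Y=0, U=0, W=1, Z=2, X=4) weight 1/810
  (V=0, Y=0, U=0, W=2, Z=1, X=4) weight 1/270
  (V=0, Y=0, U=0, W=2, Z=2, X=4) weight 1/270
  (V=0, Y=0, U=0, W=3, Z=1, X=4) weight 1/405
  (V=0, Y=0, U=0, W=3, Z=2, X=4) weight 1/405
  (V=0, Y=0, U=1, W=0, Z=1, X=3) weight 1/540
  … 39 more
Group by U:
  weight(U=0) = 8/135
  weight(U=1) = 7/135
Total weight = 8/135 + 7/135 = 1/9
P(U=0 | obs) = 8/135 / 1/9 = 8/15
P(U=1 | obs) = 7/135 / 1/9 = 7/15

P(U = 0 | obs) = 8/15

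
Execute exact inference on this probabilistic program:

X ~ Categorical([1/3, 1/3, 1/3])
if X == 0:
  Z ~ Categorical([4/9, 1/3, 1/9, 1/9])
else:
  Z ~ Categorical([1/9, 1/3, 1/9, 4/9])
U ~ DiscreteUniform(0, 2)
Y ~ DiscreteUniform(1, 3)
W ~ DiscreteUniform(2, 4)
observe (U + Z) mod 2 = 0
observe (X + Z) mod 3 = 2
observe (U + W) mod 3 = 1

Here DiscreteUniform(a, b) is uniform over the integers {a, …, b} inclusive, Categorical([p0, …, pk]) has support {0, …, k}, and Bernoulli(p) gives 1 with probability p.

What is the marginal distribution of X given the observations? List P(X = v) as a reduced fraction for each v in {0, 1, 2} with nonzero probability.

Enumerate traces; 18 have nonzero weight after conditioning:
  (X=0, Z=2, U=0, Y=1, W=4) weight 1/729
  (X=0, Z=2, U=0, Y=2, W=4) weight 1/729
  (X=0, Z=2, U=0, Y=3, W=4) weight 1/729
  (X=0, Z=2, U=2, Y=1, W=2) weight 1/729
  (X=0, Z=2, U=2, Y=2, W=2) weight 1/729
  (X=0, Z=2, U=2, Y=3, W=2) weight 1/729
  (X=1, Z=1, U=1, Y=1, W=3) weight 1/243
  (X=1, Z=1, U=1, Y=2, W=3) weight 1/243
  (X=2, Z=0, U=0, Y=1, W=4) weight 1/729
  … 9 more
Group by X:
  weight(X=0) = 2/243
  weight(X=1) = 1/81
  weight(X=2) = 2/81
Total weight = 2/243 + 1/81 + 2/81 = 11/243
P(X=0 | obs) = 2/243 / 11/243 = 2/11
P(X=1 | obs) = 1/81 / 11/243 = 3/11
P(X=2 | obs) = 2/81 / 11/243 = 6/11

P(X=0) = 2/11, P(X=1) = 3/11, P(X=2) = 6/11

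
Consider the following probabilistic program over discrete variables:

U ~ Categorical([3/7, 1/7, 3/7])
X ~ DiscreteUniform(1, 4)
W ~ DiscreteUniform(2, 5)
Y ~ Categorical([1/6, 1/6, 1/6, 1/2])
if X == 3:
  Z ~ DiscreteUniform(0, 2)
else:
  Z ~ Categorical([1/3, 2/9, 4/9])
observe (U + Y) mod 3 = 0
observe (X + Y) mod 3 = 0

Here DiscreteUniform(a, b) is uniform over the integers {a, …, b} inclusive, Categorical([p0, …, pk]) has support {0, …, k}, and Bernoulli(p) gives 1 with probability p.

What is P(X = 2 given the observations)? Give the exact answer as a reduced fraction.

Enumerate traces; 60 have nonzero weight after conditioning:
  (U=0, X=3, W=2, Y=0, Z=0) weight 1/672
  (U=0, X=3, W=2, Y=0, Z=1) weight 1/672
  (U=0, X=3, W=2, Y=0, Z=2) weight 1/672
  (U=0, X=3, W=2, Y=3, Z=0) weight 1/224
  (U=0, X=3, W=2, Y=3, Z=1) weight 1/224
  (U=0, X=3, W=2, Y=3, Z=2) weight 1/224
  (U=0, X=3, W=3, Y=0, Z=0) weight 1/672
  (U=0, X=3, W=3, Y=0, Z=1) weight 1/672
  (U=1, X=1, W=2, Y=2, Z=0) weight 1/2016
  (U=1, X=4, W=2, Y=2, Z=0) weight 1/2016
  … 50 more
Group by X:
  weight(X=1) = 1/168
  weight(X=2) = 1/56
  weight(X=3) = 1/14
  weight(X=4) = 1/168
Total weight = 1/168 + 1/56 + 1/14 + 1/168 = 17/168
P(X=1 | obs) = 1/168 / 17/168 = 1/17
P(X=2 | obs) = 1/56 / 17/168 = 3/17
P(X=3 | obs) = 1/14 / 17/168 = 12/17
P(X=4 | obs) = 1/168 / 17/168 = 1/17

P(X = 2 | obs) = 3/17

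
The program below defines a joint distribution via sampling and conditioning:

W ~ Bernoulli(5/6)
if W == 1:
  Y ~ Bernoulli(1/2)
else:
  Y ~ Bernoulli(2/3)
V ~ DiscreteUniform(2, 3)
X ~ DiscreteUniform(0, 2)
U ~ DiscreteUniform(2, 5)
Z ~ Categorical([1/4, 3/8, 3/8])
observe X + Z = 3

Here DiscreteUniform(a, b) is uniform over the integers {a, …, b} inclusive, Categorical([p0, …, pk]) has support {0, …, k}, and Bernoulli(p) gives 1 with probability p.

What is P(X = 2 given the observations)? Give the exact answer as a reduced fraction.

Enumerate traces; 64 have nonzero weight after conditioning:
  (W=0, Y=0, V=2, X=1, U=2, Z=2) weight 1/1152
  (W=0, Y=0, V=2, X=1, U=3, Z=2) weight 1/1152
  (W=0, Y=0, V=2, X=1, U=4, Z=2) weight 1/1152
  (W=0, Y=0, V=2, X=1, U=5, Z=2) weight 1/1152
  (W=0, Y=0, V=2, X=2, U=2, Z=1) weight 1/1152
  (W=0, Y=0, V=2, X=2, U=3, Z=1) weight 1/1152
  (W=0, Y=0, V=2, X=2, U=4, Z=1) weight 1/1152
  (W=0, Y=0, V=2, X=2, U=5, Z=1) weight 1/1152
  … 56 more
Group by X:
  weight(X=1) = 1/8
  weight(X=2) = 1/8
Total weight = 1/8 + 1/8 = 1/4
P(X=1 | obs) = 1/8 / 1/4 = 1/2
P(X=2 | obs) = 1/8 / 1/4 = 1/2

P(X = 2 | obs) = 1/2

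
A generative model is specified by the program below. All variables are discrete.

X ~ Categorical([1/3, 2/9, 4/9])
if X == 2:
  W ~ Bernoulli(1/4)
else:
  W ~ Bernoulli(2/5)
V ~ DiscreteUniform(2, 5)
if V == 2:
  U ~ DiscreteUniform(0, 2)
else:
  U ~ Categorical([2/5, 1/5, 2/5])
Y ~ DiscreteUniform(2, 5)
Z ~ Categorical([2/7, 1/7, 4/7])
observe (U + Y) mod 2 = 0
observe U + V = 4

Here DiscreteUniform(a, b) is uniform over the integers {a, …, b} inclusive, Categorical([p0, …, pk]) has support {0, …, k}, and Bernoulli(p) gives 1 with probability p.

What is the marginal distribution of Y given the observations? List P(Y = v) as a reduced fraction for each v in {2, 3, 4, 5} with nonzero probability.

P(Y=2) = 11/28, P(Y=3) = 3/28, P(Y=4) = 11/28, P(Y=5) = 3/28

Enumerate traces; 108 have nonzero weight after conditioning:
  (X=0, W=0, V=2, U=2, Y=2, Z=0) weight 1/840
  (X=0, W=0, V=2, U=2, Y=2, Z=1) weight 1/1680
  (X=0, W=0, V=2, U=2, Y=2, Z=2) weight 1/420
  (X=0, W=0, V=2, U=2, Y=4, Z=0) weight 1/840
  (X=0, W=0, V=2, U=2, Y=4, Z=1) weight 1/1680
  (X=0, W=0, V=2, U=2, Y=4, Z=2) weight 1/420
  (X=0, W=0, V=3, U=1, Y=3, Z=0) weight 1/1400
  (X=0, W=0, V=3, U=1, Y=3, Z=1) weight 1/2800
  (X=0, W=0, V=3, U=1, Y=5, Z=0) weight 1/1400
  … 99 more
Group by Y:
  weight(Y=2) = 11/240
  weight(Y=3) = 1/80
  weight(Y=4) = 11/240
  weight(Y=5) = 1/80
Total weight = 11/240 + 1/80 + 11/240 + 1/80 = 7/60
P(Y=2 | obs) = 11/240 / 7/60 = 11/28
P(Y=3 | obs) = 1/80 / 7/60 = 3/28
P(Y=4 | obs) = 11/240 / 7/60 = 11/28
P(Y=5 | obs) = 1/80 / 7/60 = 3/28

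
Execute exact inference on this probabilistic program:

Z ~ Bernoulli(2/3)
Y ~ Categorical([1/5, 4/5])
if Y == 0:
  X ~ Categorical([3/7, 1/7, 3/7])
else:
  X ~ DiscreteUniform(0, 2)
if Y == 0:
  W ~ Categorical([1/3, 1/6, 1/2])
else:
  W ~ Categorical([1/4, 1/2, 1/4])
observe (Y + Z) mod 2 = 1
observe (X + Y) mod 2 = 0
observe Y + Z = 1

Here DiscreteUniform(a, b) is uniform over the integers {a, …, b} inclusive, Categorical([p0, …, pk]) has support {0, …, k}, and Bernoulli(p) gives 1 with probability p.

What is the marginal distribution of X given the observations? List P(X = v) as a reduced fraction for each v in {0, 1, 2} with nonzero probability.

P(X=0) = 9/32, P(X=1) = 7/16, P(X=2) = 9/32

Enumerate traces; 9 have nonzero weight after conditioning:
  (Z=0, Y=1, X=1, W=0) weight 1/45
  (Z=0, Y=1, X=1, W=1) weight 2/45
  (Z=0, Y=1, X=1, W=2) weight 1/45
  (Z=1, Y=0, X=0, W=0) weight 2/105
  (Z=1, Y=0, X=0, W=1) weight 1/105
  (Z=1, Y=0, X=0, W=2) weight 1/35
  (Z=1, Y=0, X=2, W=0) weight 2/105
  (Z=1, Y=0, X=2, W=1) weight 1/105
  … 1 more
Group by X:
  weight(X=0) = 2/35
  weight(X=1) = 4/45
  weight(X=2) = 2/35
Total weight = 2/35 + 4/45 + 2/35 = 64/315
P(X=0 | obs) = 2/35 / 64/315 = 9/32
P(X=1 | obs) = 4/45 / 64/315 = 7/16
P(X=2 | obs) = 2/35 / 64/315 = 9/32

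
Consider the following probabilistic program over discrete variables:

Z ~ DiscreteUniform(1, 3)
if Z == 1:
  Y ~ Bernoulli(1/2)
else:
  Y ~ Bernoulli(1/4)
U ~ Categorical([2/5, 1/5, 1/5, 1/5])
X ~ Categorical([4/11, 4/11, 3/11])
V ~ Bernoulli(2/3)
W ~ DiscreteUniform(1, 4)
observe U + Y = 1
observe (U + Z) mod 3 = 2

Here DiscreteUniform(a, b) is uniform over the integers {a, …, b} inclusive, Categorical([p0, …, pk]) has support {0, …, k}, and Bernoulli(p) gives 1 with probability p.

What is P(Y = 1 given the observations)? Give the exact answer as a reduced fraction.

Enumerate traces; 48 have nonzero weight after conditioning:
  (Z=1, Y=0, U=1, X=0, V=0, W=1) weight 1/990
  (Z=1, Y=0, U=1, X=0, V=0, W=2) weight 1/990
  (Z=1, Y=0, U=1, X=0, V=0, W=3) weight 1/990
  (Z=1, Y=0, U=1, X=0, V=0, W=4) weight 1/990
  (Z=1, Y=0, U=1, X=0, V=1, W=1) weight 1/495
  (Z=1, Y=0, U=1, X=0, V=1, W=2) weight 1/495
  (Z=1, Y=0, U=1, X=0, V=1, W=3) weight 1/495
  (Z=1, Y=0, U=1, X=0, V=1, W=4) weight 1/495
  (Z=2, Y=1, U=0, X=0, V=0, W=1) weight 1/990
  … 39 more
Group by Y:
  weight(Y=0) = 1/30
  weight(Y=1) = 1/30
Total weight = 1/30 + 1/30 = 1/15
P(Y=0 | obs) = 1/30 / 1/15 = 1/2
P(Y=1 | obs) = 1/30 / 1/15 = 1/2

P(Y = 1 | obs) = 1/2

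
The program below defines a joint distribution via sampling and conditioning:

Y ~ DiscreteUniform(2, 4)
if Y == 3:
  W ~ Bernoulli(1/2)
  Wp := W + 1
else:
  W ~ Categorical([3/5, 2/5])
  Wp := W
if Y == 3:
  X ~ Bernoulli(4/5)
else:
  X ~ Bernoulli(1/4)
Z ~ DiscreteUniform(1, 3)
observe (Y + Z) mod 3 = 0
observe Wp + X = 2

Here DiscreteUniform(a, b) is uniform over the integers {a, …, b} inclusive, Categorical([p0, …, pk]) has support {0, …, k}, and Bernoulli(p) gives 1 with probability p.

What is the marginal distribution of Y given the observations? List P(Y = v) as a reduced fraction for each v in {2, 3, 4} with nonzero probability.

P(Y=2) = 1/7, P(Y=3) = 5/7, P(Y=4) = 1/7

Enumerate traces; 4 have nonzero weight after conditioning:
  (Y=2, W=1, X=1, Z=1) weight 1/90
  (Y=3, W=0, X=1, Z=3) weight 2/45
  (Y=3, W=1, X=0, Z=3) weight 1/90
  (Y=4, W=1, X=1, Z=2) weight 1/90
Group by Y:
  weight(Y=2) = 1/90
  weight(Y=3) = 1/18
  weight(Y=4) = 1/90
Total weight = 1/90 + 1/18 + 1/90 = 7/90
P(Y=2 | obs) = 1/90 / 7/90 = 1/7
P(Y=3 | obs) = 1/18 / 7/90 = 5/7
P(Y=4 | obs) = 1/90 / 7/90 = 1/7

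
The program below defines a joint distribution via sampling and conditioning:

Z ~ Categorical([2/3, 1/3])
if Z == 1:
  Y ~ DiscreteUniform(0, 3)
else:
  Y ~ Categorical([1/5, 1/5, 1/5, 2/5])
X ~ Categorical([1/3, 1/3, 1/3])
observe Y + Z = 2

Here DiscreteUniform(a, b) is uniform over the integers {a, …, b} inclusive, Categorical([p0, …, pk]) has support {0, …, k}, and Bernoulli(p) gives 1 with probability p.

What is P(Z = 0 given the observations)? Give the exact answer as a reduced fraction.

Enumerate traces; 6 have nonzero weight after conditioning:
  (Z=0, Y=2, X=0) weight 2/45
  (Z=0, Y=2, X=1) weight 2/45
  (Z=0, Y=2, X=2) weight 2/45
  (Z=1, Y=1, X=0) weight 1/36
  (Z=1, Y=1, X=1) weight 1/36
  (Z=1, Y=1, X=2) weight 1/36
Group by Z:
  weight(Z=0) = 2/15
  weight(Z=1) = 1/12
Total weight = 2/15 + 1/12 = 13/60
P(Z=0 | obs) = 2/15 / 13/60 = 8/13
P(Z=1 | obs) = 1/12 / 13/60 = 5/13

P(Z = 0 | obs) = 8/13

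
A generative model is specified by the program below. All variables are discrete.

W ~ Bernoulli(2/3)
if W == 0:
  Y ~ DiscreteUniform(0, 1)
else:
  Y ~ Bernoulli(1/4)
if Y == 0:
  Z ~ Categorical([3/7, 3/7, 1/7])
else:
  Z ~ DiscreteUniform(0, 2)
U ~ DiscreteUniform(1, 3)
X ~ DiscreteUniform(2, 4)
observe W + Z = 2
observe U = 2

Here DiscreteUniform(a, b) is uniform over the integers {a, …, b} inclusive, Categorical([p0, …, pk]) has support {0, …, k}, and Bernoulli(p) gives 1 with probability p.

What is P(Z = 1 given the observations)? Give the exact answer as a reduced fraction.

Enumerate traces; 12 have nonzero weight after conditioning:
  (W=0, Y=0, Z=2, U=2, X=2) weight 1/378
  (W=0, Y=0, Z=2, U=2, X=3) weight 1/378
  (W=0, Y=0, Z=2, U=2, X=4) weight 1/378
  (W=0, Y=1, Z=2, U=2, X=2) weight 1/162
  (W=0, Y=1, Z=2, U=2, X=3) weight 1/162
  (W=0, Y=1, Z=2, U=2, X=4) weight 1/162
  (W=1, Y=0, Z=1, U=2, X=2) weight 1/42
  (W=1, Y=0, Z=1, U=2, X=3) weight 1/42
  … 4 more
Group by Z:
  weight(Z=1) = 17/189
  weight(Z=2) = 5/189
Total weight = 17/189 + 5/189 = 22/189
P(Z=1 | obs) = 17/189 / 22/189 = 17/22
P(Z=2 | obs) = 5/189 / 22/189 = 5/22

P(Z = 1 | obs) = 17/22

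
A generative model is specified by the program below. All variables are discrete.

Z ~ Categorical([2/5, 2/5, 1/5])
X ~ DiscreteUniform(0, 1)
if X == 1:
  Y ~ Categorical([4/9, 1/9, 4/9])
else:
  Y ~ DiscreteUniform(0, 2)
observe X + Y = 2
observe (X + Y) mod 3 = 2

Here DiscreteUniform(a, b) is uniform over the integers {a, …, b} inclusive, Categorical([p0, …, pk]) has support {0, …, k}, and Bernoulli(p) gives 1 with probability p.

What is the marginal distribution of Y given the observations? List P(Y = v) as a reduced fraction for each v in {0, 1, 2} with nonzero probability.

Enumerate traces; 6 have nonzero weight after conditioning:
  (Z=0, X=0, Y=2) weight 1/15
  (Z=0, X=1, Y=1) weight 1/45
  (Z=1, X=0, Y=2) weight 1/15
  (Z=1, X=1, Y=1) weight 1/45
  (Z=2, X=0, Y=2) weight 1/30
  (Z=2, X=1, Y=1) weight 1/90
Group by Y:
  weight(Y=1) = 1/18
  weight(Y=2) = 1/6
Total weight = 1/18 + 1/6 = 2/9
P(Y=1 | obs) = 1/18 / 2/9 = 1/4
P(Y=2 | obs) = 1/6 / 2/9 = 3/4

P(Y=1) = 1/4, P(Y=2) = 3/4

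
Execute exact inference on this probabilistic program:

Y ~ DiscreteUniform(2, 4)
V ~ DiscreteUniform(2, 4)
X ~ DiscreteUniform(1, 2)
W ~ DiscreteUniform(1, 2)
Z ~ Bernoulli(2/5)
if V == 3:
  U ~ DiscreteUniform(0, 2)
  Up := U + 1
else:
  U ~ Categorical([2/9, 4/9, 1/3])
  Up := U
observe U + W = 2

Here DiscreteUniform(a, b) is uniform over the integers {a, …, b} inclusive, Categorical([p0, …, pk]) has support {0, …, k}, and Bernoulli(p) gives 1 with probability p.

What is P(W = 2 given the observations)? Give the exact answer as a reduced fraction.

Enumerate traces; 72 have nonzero weight after conditioning:
  (Y=2, V=2, X=1, W=1, Z=0, U=1) weight 1/135
  (Y=2, V=2, X=1, W=1, Z=1, U=1) weight 2/405
  (Y=2, V=2, X=1, W=2, Z=0, U=0) weight 1/270
  (Y=2, V=2, X=1, W=2, Z=1, U=0) weight 1/405
  (Y=2, V=2, X=2, W=1, Z=0, U=1) weight 1/135
  (Y=2, V=2, X=2, W=1, Z=1, U=1) weight 2/405
  (Y=2, V=2, X=2, W=2, Z=0, U=0) weight 1/270
  (Y=2, V=2, X=2, W=2, Z=1, U=0) weight 1/405
  … 64 more
Group by W:
  weight(W=1) = 11/54
  weight(W=2) = 7/54
Total weight = 11/54 + 7/54 = 1/3
P(W=1 | obs) = 11/54 / 1/3 = 11/18
P(W=2 | obs) = 7/54 / 1/3 = 7/18

P(W = 2 | obs) = 7/18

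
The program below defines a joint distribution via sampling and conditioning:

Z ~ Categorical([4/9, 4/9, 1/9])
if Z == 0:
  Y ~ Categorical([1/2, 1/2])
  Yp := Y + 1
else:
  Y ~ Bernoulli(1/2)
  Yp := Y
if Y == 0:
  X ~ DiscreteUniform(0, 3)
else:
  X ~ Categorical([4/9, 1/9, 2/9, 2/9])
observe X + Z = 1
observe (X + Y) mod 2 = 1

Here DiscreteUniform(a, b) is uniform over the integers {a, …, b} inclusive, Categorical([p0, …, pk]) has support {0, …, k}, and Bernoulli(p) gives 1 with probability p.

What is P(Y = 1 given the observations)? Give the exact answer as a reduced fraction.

Enumerate traces; 2 have nonzero weight after conditioning:
  (Z=0, Y=0, X=1) weight 1/18
  (Z=1, Y=1, X=0) weight 8/81
Group by Y:
  weight(Y=0) = 1/18
  weight(Y=1) = 8/81
Total weight = 1/18 + 8/81 = 25/162
P(Y=0 | obs) = 1/18 / 25/162 = 9/25
P(Y=1 | obs) = 8/81 / 25/162 = 16/25

P(Y = 1 | obs) = 16/25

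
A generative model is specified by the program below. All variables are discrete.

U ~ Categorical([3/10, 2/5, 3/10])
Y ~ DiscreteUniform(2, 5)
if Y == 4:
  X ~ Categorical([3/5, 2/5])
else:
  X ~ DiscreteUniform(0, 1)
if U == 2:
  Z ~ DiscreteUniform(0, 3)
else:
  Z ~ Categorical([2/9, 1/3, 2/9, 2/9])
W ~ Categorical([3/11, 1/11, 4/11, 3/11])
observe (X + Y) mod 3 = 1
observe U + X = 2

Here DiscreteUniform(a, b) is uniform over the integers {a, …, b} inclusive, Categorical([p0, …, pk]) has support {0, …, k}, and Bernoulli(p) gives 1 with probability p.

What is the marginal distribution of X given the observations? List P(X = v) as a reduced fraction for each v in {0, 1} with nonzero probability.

Enumerate traces; 32 have nonzero weight after conditioning:
  (U=1, Y=3, X=1, Z=0, W=0) weight 1/330
  (U=1, Y=3, X=1, Z=0, W=1) weight 1/990
  (U=1, Y=3, X=1, Z=0, W=2) weight 2/495
  (U=1, Y=3, X=1, Z=0, W=3) weight 1/330
  (U=1, Y=3, X=1, Z=1, W=0) weight 1/220
  (U=1, Y=3, X=1, Z=1, W=1) weight 1/660
  (U=1, Y=3, X=1, Z=1, W=2) weight 1/165
  (U=1, Y=3, X=1, Z=1, W=3) weight 1/220
  (U=2, Y=4, X=0, Z=0, W=0) weight 27/8800
  … 23 more
Group by X:
  weight(X=0) = 9/200
  weight(X=1) = 1/20
Total weight = 9/200 + 1/20 = 19/200
P(X=0 | obs) = 9/200 / 19/200 = 9/19
P(X=1 | obs) = 1/20 / 19/200 = 10/19

P(X=0) = 9/19, P(X=1) = 10/19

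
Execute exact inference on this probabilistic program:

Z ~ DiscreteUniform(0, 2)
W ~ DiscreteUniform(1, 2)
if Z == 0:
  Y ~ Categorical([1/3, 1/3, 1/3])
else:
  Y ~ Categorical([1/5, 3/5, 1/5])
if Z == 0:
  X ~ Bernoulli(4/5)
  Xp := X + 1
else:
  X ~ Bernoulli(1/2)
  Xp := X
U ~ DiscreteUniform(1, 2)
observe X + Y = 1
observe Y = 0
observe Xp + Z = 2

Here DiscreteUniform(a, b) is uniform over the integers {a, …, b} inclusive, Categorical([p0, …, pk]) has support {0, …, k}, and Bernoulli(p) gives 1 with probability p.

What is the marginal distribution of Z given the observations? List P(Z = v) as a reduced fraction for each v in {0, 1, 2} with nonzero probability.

P(Z=0) = 8/11, P(Z=1) = 3/11

Enumerate traces; 8 have nonzero weight after conditioning:
  (Z=0, W=1, Y=0, X=1, U=1) weight 1/45
  (Z=0, W=1, Y=0, X=1, U=2) weight 1/45
  (Z=0, W=2, Y=0, X=1, U=1) weight 1/45
  (Z=0, W=2, Y=0, X=1, U=2) weight 1/45
  (Z=1, W=1, Y=0, X=1, U=1) weight 1/120
  (Z=1, W=1, Y=0, X=1, U=2) weight 1/120
  (Z=1, W=2, Y=0, X=1, U=1) weight 1/120
  (Z=1, W=2, Y=0, X=1, U=2) weight 1/120
Group by Z:
  weight(Z=0) = 4/45
  weight(Z=1) = 1/30
Total weight = 4/45 + 1/30 = 11/90
P(Z=0 | obs) = 4/45 / 11/90 = 8/11
P(Z=1 | obs) = 1/30 / 11/90 = 3/11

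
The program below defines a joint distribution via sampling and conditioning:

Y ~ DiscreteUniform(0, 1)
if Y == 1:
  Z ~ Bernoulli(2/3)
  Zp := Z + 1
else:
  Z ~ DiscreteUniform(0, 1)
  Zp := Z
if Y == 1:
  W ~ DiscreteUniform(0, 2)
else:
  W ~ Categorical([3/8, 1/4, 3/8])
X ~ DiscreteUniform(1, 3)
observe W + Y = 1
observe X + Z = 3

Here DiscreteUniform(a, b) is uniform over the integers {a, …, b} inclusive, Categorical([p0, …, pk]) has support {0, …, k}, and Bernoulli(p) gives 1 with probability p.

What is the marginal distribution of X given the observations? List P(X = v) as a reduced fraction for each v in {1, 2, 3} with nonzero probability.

P(X=2) = 25/42, P(X=3) = 17/42

Enumerate traces; 4 have nonzero weight after conditioning:
  (Y=0, Z=0, W=1, X=3) weight 1/48
  (Y=0, Z=1, W=1, X=2) weight 1/48
  (Y=1, Z=0, W=0, X=3) weight 1/54
  (Y=1, Z=1, W=0, X=2) weight 1/27
Group by X:
  weight(X=2) = 25/432
  weight(X=3) = 17/432
Total weight = 25/432 + 17/432 = 7/72
P(X=2 | obs) = 25/432 / 7/72 = 25/42
P(X=3 | obs) = 17/432 / 7/72 = 17/42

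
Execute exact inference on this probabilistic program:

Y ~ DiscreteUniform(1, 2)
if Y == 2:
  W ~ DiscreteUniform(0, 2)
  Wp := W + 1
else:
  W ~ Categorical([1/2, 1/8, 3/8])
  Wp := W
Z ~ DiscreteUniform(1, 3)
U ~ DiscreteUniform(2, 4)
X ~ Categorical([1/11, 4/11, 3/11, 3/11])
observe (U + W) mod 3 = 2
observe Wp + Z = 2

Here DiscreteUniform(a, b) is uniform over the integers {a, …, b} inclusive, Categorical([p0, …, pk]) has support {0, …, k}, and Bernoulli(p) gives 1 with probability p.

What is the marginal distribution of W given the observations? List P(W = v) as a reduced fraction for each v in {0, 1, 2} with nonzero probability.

Enumerate traces; 12 have nonzero weight after conditioning:
  (Y=1, W=0, Z=2, U=2, X=0) weight 1/396
  (Y=1, W=0, Z=2, U=2, X=1) weight 1/99
  (Y=1, W=0, Z=2, U=2, X=2) weight 1/132
  (Y=1, W=0, Z=2, U=2, X=3) weight 1/132
  (Y=1, W=1, Z=1, U=4, X=0) weight 1/1584
  (Y=1, W=1, Z=1, U=4, X=1) weight 1/396
  (Y=1, W=1, Z=1, U=4, X=2) weight 1/528
  (Y=1, W=1, Z=1, U=4, X=3) weight 1/528
  … 4 more
Group by W:
  weight(W=0) = 5/108
  weight(W=1) = 1/144
Total weight = 5/108 + 1/144 = 23/432
P(W=0 | obs) = 5/108 / 23/432 = 20/23
P(W=1 | obs) = 1/144 / 23/432 = 3/23

P(W=0) = 20/23, P(W=1) = 3/23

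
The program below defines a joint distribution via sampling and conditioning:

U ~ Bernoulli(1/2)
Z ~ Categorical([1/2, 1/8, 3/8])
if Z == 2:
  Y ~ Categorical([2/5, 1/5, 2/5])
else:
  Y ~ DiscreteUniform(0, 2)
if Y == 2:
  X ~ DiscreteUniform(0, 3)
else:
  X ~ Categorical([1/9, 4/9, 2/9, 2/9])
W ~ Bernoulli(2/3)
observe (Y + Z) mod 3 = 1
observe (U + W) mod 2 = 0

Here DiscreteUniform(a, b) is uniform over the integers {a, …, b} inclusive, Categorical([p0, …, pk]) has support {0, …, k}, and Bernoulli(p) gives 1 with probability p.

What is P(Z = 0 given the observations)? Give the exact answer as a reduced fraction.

Enumerate traces; 24 have nonzero weight after conditioning:
  (U=0, Z=0, Y=1, X=0, W=0) weight 1/324
  (U=0, Z=0, Y=1, X=1, W=0) weight 1/81
  (U=0, Z=0, Y=1, X=2, W=0) weight 1/162
  (U=0, Z=0, Y=1, X=3, W=0) weight 1/162
  (U=0, Z=1, Y=0, X=0, W=0) weight 1/1296
  (U=0, Z=1, Y=0, X=1, W=0) weight 1/324
  (U=0, Z=1, Y=0, X=2, W=0) weight 1/648
  (U=0, Z=1, Y=0, X=3, W=0) weight 1/648
  (U=0, Z=2, Y=2, X=0, W=0) weight 1/160
  … 15 more
Group by Z:
  weight(Z=0) = 1/12
  weight(Z=1) = 1/48
  weight(Z=2) = 3/40
Total weight = 1/12 + 1/48 + 3/40 = 43/240
P(Z=0 | obs) = 1/12 / 43/240 = 20/43
P(Z=1 | obs) = 1/48 / 43/240 = 5/43
P(Z=2 | obs) = 3/40 / 43/240 = 18/43

P(Z = 0 | obs) = 20/43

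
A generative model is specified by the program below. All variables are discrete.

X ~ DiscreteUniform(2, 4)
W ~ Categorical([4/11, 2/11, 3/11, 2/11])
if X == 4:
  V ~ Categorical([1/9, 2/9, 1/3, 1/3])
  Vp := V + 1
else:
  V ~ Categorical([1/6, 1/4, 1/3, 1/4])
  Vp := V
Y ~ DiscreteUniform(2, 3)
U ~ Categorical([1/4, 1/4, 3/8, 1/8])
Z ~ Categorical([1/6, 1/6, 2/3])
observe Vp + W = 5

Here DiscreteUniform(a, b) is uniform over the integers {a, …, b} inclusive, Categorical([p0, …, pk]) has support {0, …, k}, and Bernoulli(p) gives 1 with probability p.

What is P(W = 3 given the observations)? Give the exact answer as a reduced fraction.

P(W = 3 | obs) = 32/89

Enumerate traces; 168 have nonzero weight after conditioning:
  (X=2, W=2, V=3, Y=2, U=0, Z=0) weight 1/2112
  (X=2, W=2, V=3, Y=2, U=0, Z=1) weight 1/2112
  (X=2, W=2, V=3, Y=2, U=0, Z=2) weight 1/528
  (X=2, W=2, V=3, Y=2, U=1, Z=0) weight 1/2112
  (X=2, W=2, V=3, Y=2, U=1, Z=1) weight 1/2112
  (X=2, W=2, V=3, Y=2, U=1, Z=2) weight 1/528
  (X=2, W=2, V=3, Y=2, U=2, Z=0) weight 1/1408
  (X=2, W=2, V=3, Y=2, U=2, Z=1) weight 1/1408
  (X=2, W=3, V=2, Y=2, U=0, Z=0) weight 1/2376
  (X=4, W=1, V=3, Y=2, U=0, Z=0) weight 1/2376
  … 158 more
Group by W:
  weight(W=1) = 2/99
  weight(W=2) = 5/66
  weight(W=3) = 16/297
Total weight = 2/99 + 5/66 + 16/297 = 89/594
P(W=1 | obs) = 2/99 / 89/594 = 12/89
P(W=2 | obs) = 5/66 / 89/594 = 45/89
P(W=3 | obs) = 16/297 / 89/594 = 32/89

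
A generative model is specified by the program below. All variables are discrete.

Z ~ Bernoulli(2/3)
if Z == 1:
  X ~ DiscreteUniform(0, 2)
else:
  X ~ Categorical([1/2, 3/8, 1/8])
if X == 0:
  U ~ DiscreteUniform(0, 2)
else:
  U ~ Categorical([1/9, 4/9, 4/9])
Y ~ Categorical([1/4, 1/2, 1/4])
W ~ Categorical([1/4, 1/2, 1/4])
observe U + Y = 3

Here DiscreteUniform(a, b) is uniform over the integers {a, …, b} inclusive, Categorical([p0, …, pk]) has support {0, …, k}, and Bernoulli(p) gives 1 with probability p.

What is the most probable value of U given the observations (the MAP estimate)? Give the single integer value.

Enumerate traces; 36 have nonzero weight after conditioning:
  (Z=0, X=0, U=1, Y=2, W=0) weight 1/288
  (Z=0, X=0, U=1, Y=2, W=1) weight 1/144
  (Z=0, X=0, U=1, Y=2, W=2) weight 1/288
  (Z=0, X=0, U=2, Y=1, W=0) weight 1/144
  (Z=0, X=0, U=2, Y=1, W=1) weight 1/72
  (Z=0, X=0, U=2, Y=1, W=2) weight 1/144
  (Z=0, X=1, U=1, Y=2, W=0) weight 1/288
  (Z=0, X=1, U=1, Y=2, W=1) weight 1/144
  … 28 more
Group by U:
  weight(U=1) = 65/648
  weight(U=2) = 65/324
Total weight = 65/648 + 65/324 = 65/216
P(U=1 | obs) = 65/648 / 65/216 = 1/3
P(U=2 | obs) = 65/324 / 65/216 = 2/3
argmax = 2

argmax_v P(U = v | obs) = 2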